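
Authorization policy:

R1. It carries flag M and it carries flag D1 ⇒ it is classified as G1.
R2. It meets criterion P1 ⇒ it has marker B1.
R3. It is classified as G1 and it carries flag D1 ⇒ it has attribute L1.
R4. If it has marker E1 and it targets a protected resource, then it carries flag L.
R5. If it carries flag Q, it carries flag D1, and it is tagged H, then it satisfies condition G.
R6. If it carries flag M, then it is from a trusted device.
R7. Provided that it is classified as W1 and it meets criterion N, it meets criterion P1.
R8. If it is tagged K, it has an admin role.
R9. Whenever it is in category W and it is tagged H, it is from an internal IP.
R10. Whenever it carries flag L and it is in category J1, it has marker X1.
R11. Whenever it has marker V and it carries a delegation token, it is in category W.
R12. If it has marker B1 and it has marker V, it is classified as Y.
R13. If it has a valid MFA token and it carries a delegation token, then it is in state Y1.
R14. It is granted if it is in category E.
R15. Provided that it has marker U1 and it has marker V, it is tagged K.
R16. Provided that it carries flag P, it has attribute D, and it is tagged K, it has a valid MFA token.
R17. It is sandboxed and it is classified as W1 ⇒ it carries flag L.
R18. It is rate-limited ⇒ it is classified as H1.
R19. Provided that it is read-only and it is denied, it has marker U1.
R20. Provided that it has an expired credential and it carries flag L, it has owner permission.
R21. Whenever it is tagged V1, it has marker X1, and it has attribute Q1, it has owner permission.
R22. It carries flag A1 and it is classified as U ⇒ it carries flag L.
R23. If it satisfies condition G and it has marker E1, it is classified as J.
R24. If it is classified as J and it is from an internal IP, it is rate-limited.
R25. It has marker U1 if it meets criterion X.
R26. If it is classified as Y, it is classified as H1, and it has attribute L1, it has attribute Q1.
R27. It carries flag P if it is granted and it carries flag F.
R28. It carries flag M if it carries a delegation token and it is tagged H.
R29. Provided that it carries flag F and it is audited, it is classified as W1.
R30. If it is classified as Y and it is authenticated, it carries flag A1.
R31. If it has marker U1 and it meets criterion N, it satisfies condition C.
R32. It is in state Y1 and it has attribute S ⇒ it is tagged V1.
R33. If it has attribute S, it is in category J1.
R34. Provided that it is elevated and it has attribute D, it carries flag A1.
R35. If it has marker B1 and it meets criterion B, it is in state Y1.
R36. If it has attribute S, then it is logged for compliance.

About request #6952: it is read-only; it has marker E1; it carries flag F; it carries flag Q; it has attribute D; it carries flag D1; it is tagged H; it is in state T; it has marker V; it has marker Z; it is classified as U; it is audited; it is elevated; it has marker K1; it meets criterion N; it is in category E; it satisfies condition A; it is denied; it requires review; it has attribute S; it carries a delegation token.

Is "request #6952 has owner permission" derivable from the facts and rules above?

Yes

By R5 (it carries flag Q, it carries flag D1, it is tagged H): it satisfies condition G.
By R11 (it has marker V, it carries a delegation token): it is in category W.
By R14 (it is in category E): it is granted.
By R19 (it is read-only, it is denied): it has marker U1.
By R23 (it satisfies condition G, it has marker E1): it is classified as J.
By R27 (it is granted, it carries flag F): it carries flag P.
By R28 (it carries a delegation token, it is tagged H): it carries flag M.
By R29 (it carries flag F, it is audited): it is classified as W1.
By R33 (it has attribute S): it is in category J1.
By R34 (it is elevated, it has attribute D): it carries flag A1.
By R1 (it carries flag M, it carries flag D1): it is classified as G1.
By R3 (it is classified as G1, it carries flag D1): it has attribute L1.
By R7 (it is classified as W1, it meets criterion N): it meets criterion P1.
By R9 (it is in category W, it is tagged H): it is from an internal IP.
By R15 (it has marker U1, it has marker V): it is tagged K.
By R16 (it carries flag P, it has attribute D, it is tagged K): it has a valid MFA token.
By R22 (it carries flag A1, it is classified as U): it carries flag L.
By R24 (it is classified as J, it is from an internal IP): it is rate-limited.
By R2 (it meets criterion P1): it has marker B1.
By R10 (it carries flag L, it is in category J1): it has marker X1.
By R12 (it has marker B1, it has marker V): it is classified as Y.
By R13 (it has a valid MFA token, it carries a delegation token): it is in state Y1.
By R18 (it is rate-limited): it is classified as H1.
By R26 (it is classified as Y, it is classified as H1, it has attribute L1): it has attribute Q1.
By R32 (it is in state Y1, it has attribute S): it is tagged V1.
By R21 (it is tagged V1, it has marker X1, it has attribute Q1): it has owner permission.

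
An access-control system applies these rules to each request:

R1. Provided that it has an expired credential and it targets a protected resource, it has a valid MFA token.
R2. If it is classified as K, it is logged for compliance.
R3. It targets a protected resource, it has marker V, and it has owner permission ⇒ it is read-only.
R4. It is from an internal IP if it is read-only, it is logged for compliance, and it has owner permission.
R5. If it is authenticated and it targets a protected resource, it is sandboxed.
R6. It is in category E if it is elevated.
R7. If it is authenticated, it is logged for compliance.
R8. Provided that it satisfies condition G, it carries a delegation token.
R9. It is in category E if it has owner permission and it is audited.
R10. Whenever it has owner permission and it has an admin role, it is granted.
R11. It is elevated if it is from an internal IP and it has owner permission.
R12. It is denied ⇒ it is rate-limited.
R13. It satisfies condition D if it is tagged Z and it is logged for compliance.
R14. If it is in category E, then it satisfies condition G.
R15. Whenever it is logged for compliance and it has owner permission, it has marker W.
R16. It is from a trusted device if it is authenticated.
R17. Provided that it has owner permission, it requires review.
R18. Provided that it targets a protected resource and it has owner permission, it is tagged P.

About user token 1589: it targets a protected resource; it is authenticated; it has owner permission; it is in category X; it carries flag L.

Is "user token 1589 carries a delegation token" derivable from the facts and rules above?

No

Forward chaining from the given facts derives: is sandboxed, is logged for compliance, has marker W, is from a trusted device, requires review, is tagged P.
The only rule concluding "it carries a delegation token" is R8, which needs "it satisfies condition G"; that is never established.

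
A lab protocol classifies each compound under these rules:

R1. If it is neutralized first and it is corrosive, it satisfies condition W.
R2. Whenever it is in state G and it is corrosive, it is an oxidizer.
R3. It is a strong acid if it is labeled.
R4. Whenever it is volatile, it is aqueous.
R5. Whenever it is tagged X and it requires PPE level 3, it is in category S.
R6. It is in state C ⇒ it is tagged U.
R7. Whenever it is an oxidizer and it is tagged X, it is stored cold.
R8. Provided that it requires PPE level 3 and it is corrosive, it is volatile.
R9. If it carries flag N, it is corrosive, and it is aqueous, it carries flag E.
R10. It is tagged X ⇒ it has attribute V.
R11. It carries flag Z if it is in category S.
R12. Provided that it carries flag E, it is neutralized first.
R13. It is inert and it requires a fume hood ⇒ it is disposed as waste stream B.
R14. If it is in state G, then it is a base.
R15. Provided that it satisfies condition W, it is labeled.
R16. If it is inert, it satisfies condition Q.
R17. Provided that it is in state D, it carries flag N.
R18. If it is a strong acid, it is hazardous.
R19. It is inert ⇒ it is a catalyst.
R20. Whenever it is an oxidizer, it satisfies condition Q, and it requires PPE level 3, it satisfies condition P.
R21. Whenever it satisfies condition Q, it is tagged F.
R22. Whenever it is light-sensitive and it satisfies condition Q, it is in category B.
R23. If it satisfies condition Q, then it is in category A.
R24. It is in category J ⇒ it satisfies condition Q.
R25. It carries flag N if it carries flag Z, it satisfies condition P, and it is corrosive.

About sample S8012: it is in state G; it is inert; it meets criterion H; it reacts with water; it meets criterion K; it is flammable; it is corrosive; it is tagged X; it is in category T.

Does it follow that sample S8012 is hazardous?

Forward chaining from the given facts derives: is an oxidizer, is stored cold, has attribute V, is a base, satisfies condition Q, is a catalyst, is tagged F, is in category A.
The only rule concluding "it is hazardous" is R18, which needs "it is a strong acid"; that is never established.

No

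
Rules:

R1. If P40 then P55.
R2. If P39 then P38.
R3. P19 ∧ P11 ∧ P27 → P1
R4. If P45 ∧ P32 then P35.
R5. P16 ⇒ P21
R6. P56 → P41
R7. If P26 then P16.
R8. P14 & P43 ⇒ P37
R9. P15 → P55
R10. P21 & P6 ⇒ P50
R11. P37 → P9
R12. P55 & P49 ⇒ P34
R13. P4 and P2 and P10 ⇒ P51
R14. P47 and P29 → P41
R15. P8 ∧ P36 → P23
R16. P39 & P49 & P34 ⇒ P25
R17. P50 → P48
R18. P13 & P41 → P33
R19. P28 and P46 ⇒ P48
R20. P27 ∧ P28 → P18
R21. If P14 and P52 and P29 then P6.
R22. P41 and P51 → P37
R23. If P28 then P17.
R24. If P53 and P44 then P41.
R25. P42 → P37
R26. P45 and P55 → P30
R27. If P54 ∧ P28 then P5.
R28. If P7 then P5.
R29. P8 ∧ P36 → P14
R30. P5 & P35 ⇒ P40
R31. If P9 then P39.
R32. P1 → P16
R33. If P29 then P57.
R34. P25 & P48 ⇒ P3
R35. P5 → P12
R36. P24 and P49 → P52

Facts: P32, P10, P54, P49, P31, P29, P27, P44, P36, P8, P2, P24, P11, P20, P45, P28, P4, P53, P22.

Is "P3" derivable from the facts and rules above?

No

Forward chaining from the given facts derives: P35, P51, P23, P18, P17, P41, P5, P14, P40, P57, P12, P52, P55, P34, P6, P37, P30, P9, P39, P38, P25.
The only rule concluding P3 is R34, which needs P48; that is never established.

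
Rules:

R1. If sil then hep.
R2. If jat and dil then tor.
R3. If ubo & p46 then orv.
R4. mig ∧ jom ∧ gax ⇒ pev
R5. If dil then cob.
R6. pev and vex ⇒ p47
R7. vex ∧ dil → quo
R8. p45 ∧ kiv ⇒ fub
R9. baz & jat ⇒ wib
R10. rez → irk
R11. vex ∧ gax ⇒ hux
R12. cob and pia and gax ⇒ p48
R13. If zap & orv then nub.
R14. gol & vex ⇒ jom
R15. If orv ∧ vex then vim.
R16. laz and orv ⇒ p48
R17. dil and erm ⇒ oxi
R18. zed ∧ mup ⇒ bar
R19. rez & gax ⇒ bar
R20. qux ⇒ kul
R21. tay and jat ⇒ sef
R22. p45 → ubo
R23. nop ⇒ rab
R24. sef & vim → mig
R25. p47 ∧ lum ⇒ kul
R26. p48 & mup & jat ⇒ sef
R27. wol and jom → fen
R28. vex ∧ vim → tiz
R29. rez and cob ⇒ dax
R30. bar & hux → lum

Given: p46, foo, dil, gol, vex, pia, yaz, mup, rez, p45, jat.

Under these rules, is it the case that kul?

No

Forward chaining from the given facts derives: tor, cob, quo, irk, jom, ubo, dax, orv, vim, tiz.
Rules concluding kul: R20 needs qux; R25 needs p47 — none of these are established.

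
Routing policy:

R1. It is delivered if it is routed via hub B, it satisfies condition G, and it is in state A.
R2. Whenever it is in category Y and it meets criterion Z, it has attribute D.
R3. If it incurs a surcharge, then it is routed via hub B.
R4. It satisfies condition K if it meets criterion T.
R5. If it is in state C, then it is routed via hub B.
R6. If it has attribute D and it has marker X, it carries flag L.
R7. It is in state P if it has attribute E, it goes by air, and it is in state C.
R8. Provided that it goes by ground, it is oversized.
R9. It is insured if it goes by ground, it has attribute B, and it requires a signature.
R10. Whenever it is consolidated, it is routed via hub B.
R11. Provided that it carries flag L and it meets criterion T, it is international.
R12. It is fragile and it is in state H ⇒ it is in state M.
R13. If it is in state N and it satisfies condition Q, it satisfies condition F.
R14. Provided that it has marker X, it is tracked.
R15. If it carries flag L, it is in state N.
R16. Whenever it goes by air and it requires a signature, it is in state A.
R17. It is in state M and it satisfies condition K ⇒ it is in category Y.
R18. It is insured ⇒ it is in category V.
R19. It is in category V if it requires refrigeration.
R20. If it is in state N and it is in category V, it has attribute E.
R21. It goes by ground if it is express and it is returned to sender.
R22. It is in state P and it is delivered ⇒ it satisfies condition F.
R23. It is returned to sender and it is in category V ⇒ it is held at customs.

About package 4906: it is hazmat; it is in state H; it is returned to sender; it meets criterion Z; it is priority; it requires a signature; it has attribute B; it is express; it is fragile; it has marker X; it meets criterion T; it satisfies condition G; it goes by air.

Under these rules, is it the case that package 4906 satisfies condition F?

No

Forward chaining from the given facts derives: satisfies condition K, is in state M, is tracked, is in state A, is in category Y, goes by ground, has attribute D, carries flag L, is oversized, is insured, is international, is in state N, is in category V, has attribute E, is held at customs.
Rules concluding "it satisfies condition F": R13 needs "it satisfies condition Q"; R22 needs "it is in state P" — none of these are established.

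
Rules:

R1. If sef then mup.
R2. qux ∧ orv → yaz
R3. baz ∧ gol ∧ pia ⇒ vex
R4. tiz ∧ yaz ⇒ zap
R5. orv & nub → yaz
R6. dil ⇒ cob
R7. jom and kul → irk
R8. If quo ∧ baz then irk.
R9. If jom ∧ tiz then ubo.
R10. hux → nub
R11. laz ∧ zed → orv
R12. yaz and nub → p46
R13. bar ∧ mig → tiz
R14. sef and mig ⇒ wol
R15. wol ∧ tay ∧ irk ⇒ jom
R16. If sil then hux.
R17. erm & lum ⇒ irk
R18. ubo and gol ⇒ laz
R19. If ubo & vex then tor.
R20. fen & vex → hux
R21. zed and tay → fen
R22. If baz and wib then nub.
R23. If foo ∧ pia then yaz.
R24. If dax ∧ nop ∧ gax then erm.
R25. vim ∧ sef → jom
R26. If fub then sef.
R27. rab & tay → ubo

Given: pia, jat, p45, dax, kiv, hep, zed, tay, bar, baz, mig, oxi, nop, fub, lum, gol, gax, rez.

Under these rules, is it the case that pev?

No

Forward chaining from the given facts derives: vex, tiz, fen, erm, sef, mup, wol, irk, hux, nub, jom, ubo, laz, tor, orv, yaz, p46, zap.
No rule has pev as its conclusion, and it is not among the given facts.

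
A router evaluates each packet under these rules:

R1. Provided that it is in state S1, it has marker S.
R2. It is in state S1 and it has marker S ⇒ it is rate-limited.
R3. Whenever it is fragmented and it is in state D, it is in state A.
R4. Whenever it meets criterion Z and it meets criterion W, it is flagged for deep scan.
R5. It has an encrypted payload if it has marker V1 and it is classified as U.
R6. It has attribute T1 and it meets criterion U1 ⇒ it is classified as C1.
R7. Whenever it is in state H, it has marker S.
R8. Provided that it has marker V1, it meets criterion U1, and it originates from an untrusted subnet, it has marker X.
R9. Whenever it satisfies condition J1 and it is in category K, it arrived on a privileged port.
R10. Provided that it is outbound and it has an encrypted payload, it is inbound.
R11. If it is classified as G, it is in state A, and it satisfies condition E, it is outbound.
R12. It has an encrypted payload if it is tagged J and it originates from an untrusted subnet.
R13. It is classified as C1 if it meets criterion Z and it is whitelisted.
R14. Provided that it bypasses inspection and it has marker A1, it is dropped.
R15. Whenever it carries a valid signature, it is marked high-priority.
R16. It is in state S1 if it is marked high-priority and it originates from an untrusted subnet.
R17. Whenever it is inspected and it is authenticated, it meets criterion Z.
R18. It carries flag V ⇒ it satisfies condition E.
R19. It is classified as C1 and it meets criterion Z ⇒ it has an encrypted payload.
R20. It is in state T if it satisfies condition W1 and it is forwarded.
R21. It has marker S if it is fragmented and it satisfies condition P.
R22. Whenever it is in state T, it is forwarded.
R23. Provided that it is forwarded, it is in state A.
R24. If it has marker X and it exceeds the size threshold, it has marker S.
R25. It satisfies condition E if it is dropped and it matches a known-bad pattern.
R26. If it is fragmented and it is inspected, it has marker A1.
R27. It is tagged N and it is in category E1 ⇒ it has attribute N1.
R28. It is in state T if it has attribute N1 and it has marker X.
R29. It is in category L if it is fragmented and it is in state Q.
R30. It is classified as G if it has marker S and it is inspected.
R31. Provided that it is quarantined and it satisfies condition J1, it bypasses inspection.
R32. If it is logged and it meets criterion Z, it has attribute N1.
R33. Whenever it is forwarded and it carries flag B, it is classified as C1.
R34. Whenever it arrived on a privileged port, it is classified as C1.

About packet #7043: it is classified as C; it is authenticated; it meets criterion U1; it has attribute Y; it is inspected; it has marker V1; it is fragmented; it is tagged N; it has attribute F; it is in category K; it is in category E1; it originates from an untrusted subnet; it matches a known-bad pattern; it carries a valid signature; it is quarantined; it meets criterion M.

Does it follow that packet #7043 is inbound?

No

Forward chaining from the given facts derives: has marker X, is marked high-priority, is in state S1, meets criterion Z, has marker A1, has attribute N1, is in state T, has marker S, is rate-limited, is forwarded, is in state A, is classified as G.
The only rule concluding "it is inbound" is R10, which needs "it is outbound"; that is never established.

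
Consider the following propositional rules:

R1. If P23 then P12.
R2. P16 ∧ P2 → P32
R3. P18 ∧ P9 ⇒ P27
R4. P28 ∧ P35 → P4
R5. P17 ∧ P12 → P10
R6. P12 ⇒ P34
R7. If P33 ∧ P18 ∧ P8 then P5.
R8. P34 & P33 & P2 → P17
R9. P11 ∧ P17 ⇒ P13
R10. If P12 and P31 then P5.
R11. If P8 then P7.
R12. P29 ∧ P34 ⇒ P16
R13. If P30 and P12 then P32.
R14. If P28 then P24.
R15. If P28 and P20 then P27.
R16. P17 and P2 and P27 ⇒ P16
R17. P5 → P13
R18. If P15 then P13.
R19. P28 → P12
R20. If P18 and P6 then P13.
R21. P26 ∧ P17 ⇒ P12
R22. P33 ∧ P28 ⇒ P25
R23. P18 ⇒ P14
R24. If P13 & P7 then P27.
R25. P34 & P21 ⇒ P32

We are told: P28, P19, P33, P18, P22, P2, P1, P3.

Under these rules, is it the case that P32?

Forward chaining from the given facts derives: P24, P12, P25, P14, P34, P17, P10.
Rules concluding P32: R2 needs P16; R13 needs P30; R25 needs P21 — none of these are established.

No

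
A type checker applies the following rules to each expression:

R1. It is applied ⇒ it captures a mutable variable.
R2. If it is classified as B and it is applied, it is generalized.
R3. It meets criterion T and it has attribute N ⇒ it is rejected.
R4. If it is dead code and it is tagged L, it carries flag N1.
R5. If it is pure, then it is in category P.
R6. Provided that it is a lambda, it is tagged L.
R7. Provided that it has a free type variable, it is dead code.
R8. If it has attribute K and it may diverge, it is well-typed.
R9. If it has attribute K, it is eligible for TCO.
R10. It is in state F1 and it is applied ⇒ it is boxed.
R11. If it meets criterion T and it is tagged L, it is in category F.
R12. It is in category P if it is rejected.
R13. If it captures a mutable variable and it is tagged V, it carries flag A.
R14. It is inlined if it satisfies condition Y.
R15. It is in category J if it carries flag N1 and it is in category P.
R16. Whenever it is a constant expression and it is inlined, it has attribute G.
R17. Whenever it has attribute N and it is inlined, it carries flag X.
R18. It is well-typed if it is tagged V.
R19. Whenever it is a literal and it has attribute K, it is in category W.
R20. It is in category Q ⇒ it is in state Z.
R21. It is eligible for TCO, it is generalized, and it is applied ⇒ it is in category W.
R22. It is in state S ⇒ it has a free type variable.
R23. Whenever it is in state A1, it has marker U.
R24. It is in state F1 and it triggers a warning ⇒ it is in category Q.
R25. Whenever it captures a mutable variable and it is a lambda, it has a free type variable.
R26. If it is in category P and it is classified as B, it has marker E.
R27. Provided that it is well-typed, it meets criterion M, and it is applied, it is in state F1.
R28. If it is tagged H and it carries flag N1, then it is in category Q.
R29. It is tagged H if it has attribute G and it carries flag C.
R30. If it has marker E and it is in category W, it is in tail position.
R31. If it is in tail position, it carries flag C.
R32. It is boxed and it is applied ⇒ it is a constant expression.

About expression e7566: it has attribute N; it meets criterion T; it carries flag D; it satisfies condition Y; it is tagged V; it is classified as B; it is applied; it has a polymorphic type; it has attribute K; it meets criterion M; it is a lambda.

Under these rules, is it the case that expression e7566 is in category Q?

By R1 (it is applied): it captures a mutable variable.
By R2 (it is classified as B, it is applied): it is generalized.
By R3 (it meets criterion T, it has attribute N): it is rejected.
By R6 (it is a lambda): it is tagged L.
By R9 (it has attribute K): it is eligible for TCO.
By R12 (it is rejected): it is in category P.
By R14 (it satisfies condition Y): it is inlined.
By R18 (it is tagged V): it is well-typed.
By R21 (it is eligible for TCO, it is generalized, it is applied): it is in category W.
By R25 (it captures a mutable variable, it is a lambda): it has a free type variable.
By R26 (it is in category P, it is classified as B): it has marker E.
By R27 (it is well-typed, it meets criterion M, it is applied): it is in state F1.
By R30 (it has marker E, it is in category W): it is in tail position.
By R31 (it is in tail position): it carries flag C.
By R7 (it has a free type variable): it is dead code.
By R10 (it is in state F1, it is applied): it is boxed.
By R32 (it is boxed, it is applied): it is a constant expression.
By R4 (it is dead code, it is tagged L): it carries flag N1.
By R16 (it is a constant expression, it is inlined): it has attribute G.
By R29 (it has attribute G, it carries flag C): it is tagged H.
By R28 (it is tagged H, it carries flag N1): it is in category Q.

Yes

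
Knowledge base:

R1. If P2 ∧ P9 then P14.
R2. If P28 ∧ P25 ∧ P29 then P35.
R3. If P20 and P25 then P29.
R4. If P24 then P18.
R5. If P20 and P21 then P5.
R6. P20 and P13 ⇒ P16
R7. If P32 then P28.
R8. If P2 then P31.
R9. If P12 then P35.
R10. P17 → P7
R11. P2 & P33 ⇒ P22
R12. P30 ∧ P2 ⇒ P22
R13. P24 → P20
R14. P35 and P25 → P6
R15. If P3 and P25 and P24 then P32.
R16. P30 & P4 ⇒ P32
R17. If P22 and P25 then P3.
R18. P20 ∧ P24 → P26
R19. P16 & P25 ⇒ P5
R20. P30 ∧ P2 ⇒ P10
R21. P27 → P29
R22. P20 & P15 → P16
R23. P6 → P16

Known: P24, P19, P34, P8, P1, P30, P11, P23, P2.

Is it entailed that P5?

Forward chaining from the given facts derives: P18, P31, P22, P20, P26, P10.
Rules concluding P5: R5 needs P21; R19 needs P16 — none of these are established.

No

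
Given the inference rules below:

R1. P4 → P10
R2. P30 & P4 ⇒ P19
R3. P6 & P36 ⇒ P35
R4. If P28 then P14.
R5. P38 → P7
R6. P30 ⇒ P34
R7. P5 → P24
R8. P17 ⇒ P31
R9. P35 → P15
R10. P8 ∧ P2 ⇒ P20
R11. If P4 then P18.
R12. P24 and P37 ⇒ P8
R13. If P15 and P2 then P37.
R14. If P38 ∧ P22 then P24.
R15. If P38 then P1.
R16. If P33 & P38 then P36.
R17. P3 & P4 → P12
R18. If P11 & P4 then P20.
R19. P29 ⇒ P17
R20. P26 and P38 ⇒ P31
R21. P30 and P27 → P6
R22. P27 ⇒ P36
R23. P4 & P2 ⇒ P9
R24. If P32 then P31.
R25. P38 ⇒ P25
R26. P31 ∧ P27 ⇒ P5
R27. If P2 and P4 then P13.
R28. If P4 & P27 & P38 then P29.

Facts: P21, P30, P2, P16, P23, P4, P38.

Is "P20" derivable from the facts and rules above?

Forward chaining from the given facts derives: P10, P19, P7, P34, P18, P1, P9, P25, P13.
Rules concluding P20: R10 needs P8; R18 needs P11 — none of these are established.

No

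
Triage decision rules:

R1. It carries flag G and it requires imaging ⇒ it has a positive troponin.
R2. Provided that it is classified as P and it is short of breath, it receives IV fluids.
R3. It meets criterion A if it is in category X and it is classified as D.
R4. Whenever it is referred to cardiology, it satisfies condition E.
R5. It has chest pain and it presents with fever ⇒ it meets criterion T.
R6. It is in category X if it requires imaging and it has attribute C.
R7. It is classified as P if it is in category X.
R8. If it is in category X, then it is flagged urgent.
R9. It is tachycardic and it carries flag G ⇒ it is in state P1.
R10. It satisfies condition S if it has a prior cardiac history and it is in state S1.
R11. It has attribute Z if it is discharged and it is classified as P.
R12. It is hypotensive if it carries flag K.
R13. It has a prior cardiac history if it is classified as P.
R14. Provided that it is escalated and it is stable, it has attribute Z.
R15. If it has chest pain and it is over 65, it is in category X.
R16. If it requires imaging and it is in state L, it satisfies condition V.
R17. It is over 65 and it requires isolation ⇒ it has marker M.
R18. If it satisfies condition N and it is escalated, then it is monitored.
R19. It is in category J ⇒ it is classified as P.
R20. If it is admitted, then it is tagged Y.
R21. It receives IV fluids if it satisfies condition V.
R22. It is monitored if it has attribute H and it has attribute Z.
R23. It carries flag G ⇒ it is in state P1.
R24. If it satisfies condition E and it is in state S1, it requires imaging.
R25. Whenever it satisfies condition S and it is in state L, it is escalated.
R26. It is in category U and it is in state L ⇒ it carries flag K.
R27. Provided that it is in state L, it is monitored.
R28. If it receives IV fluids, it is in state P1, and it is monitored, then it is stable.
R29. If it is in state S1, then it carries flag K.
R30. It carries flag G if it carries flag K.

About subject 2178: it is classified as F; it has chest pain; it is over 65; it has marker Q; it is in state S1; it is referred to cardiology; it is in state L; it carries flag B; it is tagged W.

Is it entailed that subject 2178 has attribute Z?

Yes

By R4 (it is referred to cardiology): it satisfies condition E.
By R15 (it has chest pain, it is over 65): it is in category X.
By R24 (it satisfies condition E, it is in state S1): it requires imaging.
By R27 (it is in state L): it is monitored.
By R29 (it is in state S1): it carries flag K.
By R30 (it carries flag K): it carries flag G.
By R7 (it is in category X): it is classified as P.
By R13 (it is classified as P): it has a prior cardiac history.
By R16 (it requires imaging, it is in state L): it satisfies condition V.
By R21 (it satisfies condition V): it receives IV fluids.
By R23 (it carries flag G): it is in state P1.
By R28 (it receives IV fluids, it is in state P1, it is monitored): it is stable.
By R10 (it has a prior cardiac history, it is in state S1): it satisfies condition S.
By R25 (it satisfies condition S, it is in state L): it is escalated.
By R14 (it is escalated, it is stable): it has attribute Z.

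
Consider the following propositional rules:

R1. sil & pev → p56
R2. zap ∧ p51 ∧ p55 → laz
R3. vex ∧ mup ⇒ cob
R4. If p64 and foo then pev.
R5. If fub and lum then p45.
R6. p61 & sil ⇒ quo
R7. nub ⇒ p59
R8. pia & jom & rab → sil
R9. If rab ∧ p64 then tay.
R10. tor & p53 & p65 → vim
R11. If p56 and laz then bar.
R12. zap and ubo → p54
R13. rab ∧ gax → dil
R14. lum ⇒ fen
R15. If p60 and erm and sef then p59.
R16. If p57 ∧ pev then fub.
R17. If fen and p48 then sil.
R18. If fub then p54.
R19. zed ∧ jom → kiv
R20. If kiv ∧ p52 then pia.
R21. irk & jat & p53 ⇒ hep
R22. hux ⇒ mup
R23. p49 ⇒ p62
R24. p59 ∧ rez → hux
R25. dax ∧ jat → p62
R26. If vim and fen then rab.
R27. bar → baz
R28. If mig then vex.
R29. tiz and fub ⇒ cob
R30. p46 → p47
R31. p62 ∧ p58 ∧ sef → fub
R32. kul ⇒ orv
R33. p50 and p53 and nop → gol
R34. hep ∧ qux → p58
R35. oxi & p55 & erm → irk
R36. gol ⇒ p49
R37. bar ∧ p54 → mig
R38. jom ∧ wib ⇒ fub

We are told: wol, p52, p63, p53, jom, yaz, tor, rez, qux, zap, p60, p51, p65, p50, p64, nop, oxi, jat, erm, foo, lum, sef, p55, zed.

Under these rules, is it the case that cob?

laz  (by R2: zap, p51, p55)
pev  (by R4: p64, foo)
vim  (by R10: tor, p53, p65)
fen  (by R14: lum)
p59  (by R15: p60, erm, sef)
kiv  (by R19: zed, jom)
pia  (by R20: kiv, p52)
hux  (by R24: p59, rez)
rab  (by R26: vim, fen)
gol  (by R33: p50, p53, nop)
irk  (by R35: oxi, p55, erm)
p49  (by R36: gol)
sil  (by R8: pia, jom, rab)
hep  (by R21: irk, jat, p53)
mup  (by R22: hux)
p62  (by R23: p49)
p58  (by R34: hep, qux)
p56  (by R1: sil, pev)
bar  (by R11: p56, laz)
fub  (by R31: p62, p58, sef)
p54  (by R18: fub)
mig  (by R37: bar, p54)
vex  (by R28: mig)
cob  (by R3: vex, mup)

Yes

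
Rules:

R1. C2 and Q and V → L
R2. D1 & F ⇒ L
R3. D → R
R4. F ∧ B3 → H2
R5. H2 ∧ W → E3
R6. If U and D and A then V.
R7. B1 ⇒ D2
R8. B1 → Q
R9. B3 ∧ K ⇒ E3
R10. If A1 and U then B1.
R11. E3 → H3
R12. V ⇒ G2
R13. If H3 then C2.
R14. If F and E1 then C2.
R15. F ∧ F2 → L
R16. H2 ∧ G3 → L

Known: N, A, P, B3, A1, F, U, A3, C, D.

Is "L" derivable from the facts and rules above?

Forward chaining from the given facts derives: R, H2, V, B1, G2, D2, Q.
Rules concluding L: R1 needs C2; R2 needs D1; R15 needs F2; R16 needs G3 — none of these are established.

No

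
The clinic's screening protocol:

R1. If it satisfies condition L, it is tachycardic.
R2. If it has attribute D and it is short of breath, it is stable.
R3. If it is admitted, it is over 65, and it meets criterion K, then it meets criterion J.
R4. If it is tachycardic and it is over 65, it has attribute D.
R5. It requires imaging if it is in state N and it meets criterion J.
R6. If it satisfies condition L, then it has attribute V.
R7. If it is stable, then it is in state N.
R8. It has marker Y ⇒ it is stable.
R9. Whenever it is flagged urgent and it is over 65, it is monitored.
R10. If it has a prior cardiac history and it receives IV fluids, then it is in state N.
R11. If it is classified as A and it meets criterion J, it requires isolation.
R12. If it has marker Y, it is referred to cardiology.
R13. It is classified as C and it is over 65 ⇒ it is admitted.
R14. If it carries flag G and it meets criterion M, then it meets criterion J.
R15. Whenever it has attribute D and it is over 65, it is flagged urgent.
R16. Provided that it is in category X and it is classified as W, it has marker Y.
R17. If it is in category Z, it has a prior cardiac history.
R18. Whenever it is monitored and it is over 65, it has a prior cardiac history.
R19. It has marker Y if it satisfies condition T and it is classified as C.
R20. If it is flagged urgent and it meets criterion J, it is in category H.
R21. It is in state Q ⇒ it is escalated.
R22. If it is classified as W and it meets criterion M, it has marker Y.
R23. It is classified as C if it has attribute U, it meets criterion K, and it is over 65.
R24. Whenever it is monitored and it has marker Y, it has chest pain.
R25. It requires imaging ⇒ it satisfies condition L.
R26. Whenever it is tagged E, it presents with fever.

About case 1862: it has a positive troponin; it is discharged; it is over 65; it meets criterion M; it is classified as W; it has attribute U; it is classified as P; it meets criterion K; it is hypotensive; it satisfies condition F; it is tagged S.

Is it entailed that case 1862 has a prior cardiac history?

By R22 (it is classified as W, it meets criterion M): it has marker Y.
By R23 (it has attribute U, it meets criterion K, it is over 65): it is classified as C.
By R8 (it has marker Y): it is stable.
By R13 (it is classified as C, it is over 65): it is admitted.
By R3 (it is admitted, it is over 65, it meets criterion K): it meets criterion J.
By R7 (it is stable): it is in state N.
By R5 (it is in state N, it meets criterion J): it requires imaging.
By R25 (it requires imaging): it satisfies condition L.
By R1 (it satisfies condition L): it is tachycardic.
By R4 (it is tachycardic, it is over 65): it has attribute D.
By R15 (it has attribute D, it is over 65): it is flagged urgent.
By R9 (it is flagged urgent, it is over 65): it is monitored.
By R18 (it is monitored, it is over 65): it has a prior cardiac history.

Yes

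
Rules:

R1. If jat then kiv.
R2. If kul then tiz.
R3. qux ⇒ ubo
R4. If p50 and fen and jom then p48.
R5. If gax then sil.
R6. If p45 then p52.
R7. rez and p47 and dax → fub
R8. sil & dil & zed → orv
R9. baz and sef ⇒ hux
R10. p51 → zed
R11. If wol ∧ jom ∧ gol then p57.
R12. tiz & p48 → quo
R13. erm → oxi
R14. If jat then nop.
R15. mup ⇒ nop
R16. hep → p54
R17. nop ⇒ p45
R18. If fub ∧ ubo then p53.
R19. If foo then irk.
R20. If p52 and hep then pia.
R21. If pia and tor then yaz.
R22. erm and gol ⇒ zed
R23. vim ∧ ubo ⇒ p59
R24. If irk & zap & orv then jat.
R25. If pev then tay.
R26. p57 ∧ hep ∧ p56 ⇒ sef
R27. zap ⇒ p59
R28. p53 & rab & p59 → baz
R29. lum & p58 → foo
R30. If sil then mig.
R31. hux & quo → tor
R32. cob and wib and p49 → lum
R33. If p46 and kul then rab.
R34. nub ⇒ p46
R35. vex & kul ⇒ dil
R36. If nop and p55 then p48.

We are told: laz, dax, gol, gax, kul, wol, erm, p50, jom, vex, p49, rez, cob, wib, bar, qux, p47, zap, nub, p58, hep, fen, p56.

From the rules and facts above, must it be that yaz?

Yes

tiz  (by R2: kul)
ubo  (by R3: qux)
p48  (by R4: p50, fen, jom)
sil  (by R5: gax)
fub  (by R7: rez, p47, dax)
p57  (by R11: wol, jom, gol)
quo  (by R12: tiz, p48)
p53  (by R18: fub, ubo)
zed  (by R22: erm, gol)
sef  (by R26: p57, hep, p56)
p59  (by R27: zap)
lum  (by R32: cob, wib, p49)
p46  (by R34: nub)
dil  (by R35: vex, kul)
orv  (by R8: sil, dil, zed)
foo  (by R29: lum, p58)
rab  (by R33: p46, kul)
irk  (by R19: foo)
jat  (by R24: irk, zap, orv)
baz  (by R28: p53, rab, p59)
hux  (by R9: baz, sef)
nop  (by R14: jat)
p45  (by R17: nop)
tor  (by R31: hux, quo)
p52  (by R6: p45)
pia  (by R20: p52, hep)
yaz  (by R21: pia, tor)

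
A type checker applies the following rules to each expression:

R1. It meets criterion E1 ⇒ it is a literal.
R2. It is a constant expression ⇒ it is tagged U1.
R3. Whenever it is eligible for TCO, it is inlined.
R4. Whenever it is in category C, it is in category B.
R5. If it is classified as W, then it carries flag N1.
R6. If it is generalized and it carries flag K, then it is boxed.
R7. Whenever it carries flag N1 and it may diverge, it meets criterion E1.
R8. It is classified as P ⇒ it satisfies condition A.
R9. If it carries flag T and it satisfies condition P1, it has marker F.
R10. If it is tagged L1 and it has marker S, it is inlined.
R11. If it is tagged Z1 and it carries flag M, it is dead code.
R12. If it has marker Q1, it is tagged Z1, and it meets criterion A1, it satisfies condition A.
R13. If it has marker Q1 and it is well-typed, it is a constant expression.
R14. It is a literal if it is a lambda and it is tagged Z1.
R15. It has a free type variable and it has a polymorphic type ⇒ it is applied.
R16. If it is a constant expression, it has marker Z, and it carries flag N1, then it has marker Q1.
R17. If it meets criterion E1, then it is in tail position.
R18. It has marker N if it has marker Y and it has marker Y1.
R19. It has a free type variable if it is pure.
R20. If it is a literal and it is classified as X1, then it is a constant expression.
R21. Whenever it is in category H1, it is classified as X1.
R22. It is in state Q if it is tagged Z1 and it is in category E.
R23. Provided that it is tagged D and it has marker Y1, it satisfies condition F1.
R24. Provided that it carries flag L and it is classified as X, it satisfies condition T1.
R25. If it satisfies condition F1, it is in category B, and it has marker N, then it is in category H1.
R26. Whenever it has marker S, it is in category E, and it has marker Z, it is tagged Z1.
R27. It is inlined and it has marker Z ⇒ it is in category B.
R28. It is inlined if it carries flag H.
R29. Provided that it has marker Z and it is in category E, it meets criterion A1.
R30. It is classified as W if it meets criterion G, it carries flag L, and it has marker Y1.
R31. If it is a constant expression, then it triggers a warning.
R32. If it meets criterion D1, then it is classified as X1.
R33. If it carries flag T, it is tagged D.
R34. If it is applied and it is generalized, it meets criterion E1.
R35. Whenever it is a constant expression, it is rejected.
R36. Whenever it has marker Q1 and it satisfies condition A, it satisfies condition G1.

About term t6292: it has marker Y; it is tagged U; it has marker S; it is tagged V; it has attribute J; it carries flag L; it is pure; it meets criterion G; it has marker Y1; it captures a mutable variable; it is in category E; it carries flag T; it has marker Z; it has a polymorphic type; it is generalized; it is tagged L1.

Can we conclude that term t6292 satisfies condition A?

Yes

By R10 (it is tagged L1, it has marker S): it is inlined.
By R18 (it has marker Y, it has marker Y1): it has marker N.
By R19 (it is pure): it has a free type variable.
By R26 (it has marker S, it is in category E, it has marker Z): it is tagged Z1.
By R27 (it is inlined, it has marker Z): it is in category B.
By R29 (it has marker Z, it is in category E): it meets criterion A1.
By R30 (it meets criterion G, it carries flag L, it has marker Y1): it is classified as W.
By R33 (it carries flag T): it is tagged D.
By R5 (it is classified as W): it carries flag N1.
By R15 (it has a free type variable, it has a polymorphic type): it is applied.
By R23 (it is tagged D, it has marker Y1): it satisfies condition F1.
By R25 (it satisfies condition F1, it is in category B, it has marker N): it is in category H1.
By R34 (it is applied, it is generalized): it meets criterion E1.
By R1 (it meets criterion E1): it is a literal.
By R21 (it is in category H1): it is classified as X1.
By R20 (it is a literal, it is classified as X1): it is a constant expression.
By R16 (it is a constant expression, it has marker Z, it carries flag N1): it has marker Q1.
By R12 (it has marker Q1, it is tagged Z1, it meets criterion A1): it satisfies condition A.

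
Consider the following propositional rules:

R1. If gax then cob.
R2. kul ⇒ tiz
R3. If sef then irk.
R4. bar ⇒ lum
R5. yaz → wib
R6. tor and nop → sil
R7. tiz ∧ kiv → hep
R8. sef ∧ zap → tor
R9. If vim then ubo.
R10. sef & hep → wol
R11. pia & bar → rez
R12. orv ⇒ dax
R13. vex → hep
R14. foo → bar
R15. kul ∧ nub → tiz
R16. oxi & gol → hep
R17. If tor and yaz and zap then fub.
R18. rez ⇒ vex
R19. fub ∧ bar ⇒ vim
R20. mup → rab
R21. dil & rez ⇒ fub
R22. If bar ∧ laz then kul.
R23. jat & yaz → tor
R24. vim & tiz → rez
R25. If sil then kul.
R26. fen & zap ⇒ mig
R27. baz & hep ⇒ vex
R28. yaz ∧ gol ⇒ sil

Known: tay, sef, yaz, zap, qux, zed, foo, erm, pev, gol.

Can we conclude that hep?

tor  (by R8: sef, zap)
bar  (by R14: foo)
fub  (by R17: tor, yaz, zap)
vim  (by R19: fub, bar)
sil  (by R28: yaz, gol)
kul  (by R25: sil)
tiz  (by R2: kul)
rez  (by R24: vim, tiz)
vex  (by R18: rez)
hep  (by R13: vex)

Yes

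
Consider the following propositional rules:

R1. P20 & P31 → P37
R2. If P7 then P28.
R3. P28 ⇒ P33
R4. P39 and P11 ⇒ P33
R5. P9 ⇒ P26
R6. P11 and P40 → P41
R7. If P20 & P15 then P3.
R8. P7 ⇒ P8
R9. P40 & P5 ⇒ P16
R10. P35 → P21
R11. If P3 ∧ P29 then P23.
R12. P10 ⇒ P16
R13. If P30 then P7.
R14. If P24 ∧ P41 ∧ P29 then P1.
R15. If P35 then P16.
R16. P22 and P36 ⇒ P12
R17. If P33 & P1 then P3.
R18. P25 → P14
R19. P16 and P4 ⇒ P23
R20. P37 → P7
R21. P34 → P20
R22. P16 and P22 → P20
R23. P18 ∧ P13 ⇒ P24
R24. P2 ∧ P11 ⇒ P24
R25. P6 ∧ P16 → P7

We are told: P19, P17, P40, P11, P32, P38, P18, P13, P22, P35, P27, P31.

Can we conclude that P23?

No

Forward chaining from the given facts derives: P41, P21, P16, P20, P24, P37, P7, P28, P33, P8.
Rules concluding P23: R11 needs P3; R19 needs P4 — none of these are established.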